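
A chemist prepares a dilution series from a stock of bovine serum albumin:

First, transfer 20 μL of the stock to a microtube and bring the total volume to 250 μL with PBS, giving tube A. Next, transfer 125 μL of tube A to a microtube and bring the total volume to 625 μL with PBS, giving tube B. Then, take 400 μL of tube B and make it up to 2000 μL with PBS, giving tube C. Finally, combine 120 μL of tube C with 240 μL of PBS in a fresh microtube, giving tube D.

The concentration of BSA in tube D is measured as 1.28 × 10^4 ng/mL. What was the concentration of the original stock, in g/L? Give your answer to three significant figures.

12.0 g/L

Step 1: 20 μL brought to 250 μL → factor 250/20 = 12.5
Step 2: 125 μL brought to 625 μL → factor 625/125 = 5
Step 3: 400 μL brought to 2000 μL → factor 2000/400 = 5
Step 4: 120 μL + 240 μL = 360 μL total → factor 360/120 = 3
Overall dilution factor = 12.5 × 5 × 5 × 3 = 937.5
Stock = 1.28 × 10^4 ng/mL × 937.5 = 1.200 × 10^7 ng/mL = 12.0 g/L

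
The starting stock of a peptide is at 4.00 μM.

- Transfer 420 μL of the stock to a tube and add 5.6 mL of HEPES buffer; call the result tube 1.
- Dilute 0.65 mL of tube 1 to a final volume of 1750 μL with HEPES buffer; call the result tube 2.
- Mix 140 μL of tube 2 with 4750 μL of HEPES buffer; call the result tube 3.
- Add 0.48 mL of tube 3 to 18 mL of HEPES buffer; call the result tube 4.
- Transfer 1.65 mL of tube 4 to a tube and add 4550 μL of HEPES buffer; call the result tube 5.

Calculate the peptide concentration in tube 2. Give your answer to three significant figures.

Step 1: 420 μL + 5.6 mL = 6020 μL total → factor 6020/420 = 14.333
Step 2: 0.65 mL brought to 1750 μL → factor 1.75/0.65 = 2.6923
Dilution factor through tube 2 = 14.333 × 2.6923 = 38.59
[tube 2] = 4.00 μM / 38.59 = 0.104 μM

0.104 μM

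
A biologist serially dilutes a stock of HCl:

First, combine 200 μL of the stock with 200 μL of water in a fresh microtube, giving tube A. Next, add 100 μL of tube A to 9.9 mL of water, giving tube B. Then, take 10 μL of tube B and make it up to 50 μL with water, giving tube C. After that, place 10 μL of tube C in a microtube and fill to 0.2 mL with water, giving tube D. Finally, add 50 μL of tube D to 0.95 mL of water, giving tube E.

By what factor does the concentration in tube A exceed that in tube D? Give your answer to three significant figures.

1.00 × 10^4

Step 1: 200 μL + 200 μL = 400 μL total → factor 400/200 = 2
Step 2: 100 μL + 9.9 mL = 10000 μL total → factor 10000/100 = 100
Step 3: 10 μL brought to 50 μL → factor 50/10 = 5
Step 4: 10 μL brought to 0.2 mL → factor 200/10 = 20
Dilution factor to tube A = 2; to tube D = 20000
[tube A]/[tube D] = (factor to tube D)/(factor to tube A) = 20000/2 = 1.00 × 10^4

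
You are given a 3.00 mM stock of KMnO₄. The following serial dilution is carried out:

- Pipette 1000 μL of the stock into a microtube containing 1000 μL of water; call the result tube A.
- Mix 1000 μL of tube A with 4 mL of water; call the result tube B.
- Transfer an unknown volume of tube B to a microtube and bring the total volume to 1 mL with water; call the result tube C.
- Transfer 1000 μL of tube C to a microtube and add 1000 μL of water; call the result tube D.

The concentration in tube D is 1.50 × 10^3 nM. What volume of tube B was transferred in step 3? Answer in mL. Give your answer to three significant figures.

Step 1: 1000 μL + 1000 μL = 2000 μL total → factor 2000/1000 = 2
Step 2: 1000 μL + 4 mL = 5000 μL total → factor 5000/1000 = 5
Step 3: v brought to 1 mL → factor = 1 mL/v
Step 4: 1000 μL + 1000 μL = 2000 μL total → factor 2000/1000 = 2
Product of known-step factors = 20
Overall factor = 3.00 mM / (1.50 × 10^3 nM) = 2000
Step-3 factor = 2000 / 20 = 100
v = 1 mL / 100 = 0.0100 mL

0.0100 mL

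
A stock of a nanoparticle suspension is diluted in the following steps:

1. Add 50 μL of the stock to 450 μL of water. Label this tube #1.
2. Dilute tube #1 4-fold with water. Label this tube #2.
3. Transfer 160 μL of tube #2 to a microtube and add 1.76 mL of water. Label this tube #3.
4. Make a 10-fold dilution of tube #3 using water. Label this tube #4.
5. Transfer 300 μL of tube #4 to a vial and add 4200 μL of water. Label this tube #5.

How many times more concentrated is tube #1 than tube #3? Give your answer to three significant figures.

Step 1: 50 μL + 450 μL = 500 μL total → factor 500/50 = 10
Step 2: 4-fold → factor 4
Step 3: 160 μL + 1.76 mL = 1920 μL total → factor 1920/160 = 12
Dilution factor to tube #1 = 10; to tube #3 = 480
[tube #1]/[tube #3] = (factor to tube #3)/(factor to tube #1) = 480/10 = 48.0

48.0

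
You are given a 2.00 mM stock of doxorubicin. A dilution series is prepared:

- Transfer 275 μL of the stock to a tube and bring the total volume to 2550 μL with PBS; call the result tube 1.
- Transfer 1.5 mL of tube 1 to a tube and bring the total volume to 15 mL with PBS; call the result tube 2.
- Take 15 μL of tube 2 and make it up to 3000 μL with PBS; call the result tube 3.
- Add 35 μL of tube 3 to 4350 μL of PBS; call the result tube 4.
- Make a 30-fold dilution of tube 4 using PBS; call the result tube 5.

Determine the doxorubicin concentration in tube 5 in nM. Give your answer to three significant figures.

Step 1: 275 μL brought to 2550 μL → factor 2550/275 = 9.2727
Step 2: 1.5 mL brought to 15 mL → factor 15/1.5 = 10
Step 3: 15 μL brought to 3000 μL → factor 3000/15 = 200
Step 4: 35 μL + 4350 μL = 4385 μL total → factor 4385/35 = 125.29
Step 5: 30-fold → factor 30
Overall dilution factor = 9.2727 × 10 × 200 × 125.29 × 30 = 6.9704 × 10^7
Final = 2.00 mM / 6.9704 × 10^7 = 2.869 × 10^-8 mM = 0.0287 nM

0.0287 nM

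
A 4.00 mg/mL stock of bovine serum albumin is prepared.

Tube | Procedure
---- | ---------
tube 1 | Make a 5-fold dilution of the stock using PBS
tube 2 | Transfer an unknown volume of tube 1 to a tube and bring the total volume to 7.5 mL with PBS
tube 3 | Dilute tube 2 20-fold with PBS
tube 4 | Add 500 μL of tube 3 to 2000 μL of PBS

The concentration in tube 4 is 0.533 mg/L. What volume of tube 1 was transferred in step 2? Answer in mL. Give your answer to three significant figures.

Step 1: 5-fold → factor 5
Step 2: v brought to 7.5 mL → factor = 7.5 mL/v
Step 3: 20-fold → factor 20
Step 4: 500 μL + 2000 μL = 2500 μL total → factor 2500/500 = 5
Product of known-step factors = 500
Overall factor = 4.00 mg/mL / (0.533 mg/L) = 7504.7
Step-2 factor = 7504.7 / 500 = 15.009
v = 7.5 mL / 15.009 = 0.500 mL

0.500 mL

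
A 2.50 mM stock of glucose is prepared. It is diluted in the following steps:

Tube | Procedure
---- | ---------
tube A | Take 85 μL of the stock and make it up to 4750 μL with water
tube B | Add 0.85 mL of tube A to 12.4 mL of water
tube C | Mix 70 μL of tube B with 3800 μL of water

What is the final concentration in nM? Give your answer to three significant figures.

Step 1: 85 μL brought to 4750 μL → factor 4750/85 = 55.882
Step 2: 0.85 mL + 12.4 mL = 13.25 mL total → factor 13.25/0.85 = 15.588
Step 3: 70 μL + 3800 μL = 3870 μL total → factor 3870/70 = 55.286
Overall dilution factor = 55.882 × 15.588 × 55.286 = 48160
Final = 2.50 mM / 48160 = 5.191 × 10^-5 mM = 51.9 nM

51.9 nM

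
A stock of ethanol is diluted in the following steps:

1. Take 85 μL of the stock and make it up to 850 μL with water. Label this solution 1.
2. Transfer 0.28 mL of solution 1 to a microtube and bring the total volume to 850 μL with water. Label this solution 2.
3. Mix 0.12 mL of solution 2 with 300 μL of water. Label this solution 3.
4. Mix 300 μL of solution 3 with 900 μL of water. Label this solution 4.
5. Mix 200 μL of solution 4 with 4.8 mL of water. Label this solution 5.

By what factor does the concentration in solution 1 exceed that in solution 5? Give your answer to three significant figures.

1.06 × 10^3

Step 1: 85 μL brought to 850 μL → factor 850/85 = 10
Step 2: 0.28 mL brought to 850 μL → factor 0.85/0.28 = 3.0357
Step 3: 0.12 mL + 300 μL = 0.42 mL total → factor 0.42/0.12 = 3.5
Step 4: 300 μL + 900 μL = 1200 μL total → factor 1200/300 = 4
Step 5: 200 μL + 4.8 mL = 5000 μL total → factor 5000/200 = 25
Dilution factor to solution 1 = 10; to solution 5 = 10625
[solution 1]/[solution 5] = (factor to solution 5)/(factor to solution 1) = 10625/10 = 1.06 × 10^3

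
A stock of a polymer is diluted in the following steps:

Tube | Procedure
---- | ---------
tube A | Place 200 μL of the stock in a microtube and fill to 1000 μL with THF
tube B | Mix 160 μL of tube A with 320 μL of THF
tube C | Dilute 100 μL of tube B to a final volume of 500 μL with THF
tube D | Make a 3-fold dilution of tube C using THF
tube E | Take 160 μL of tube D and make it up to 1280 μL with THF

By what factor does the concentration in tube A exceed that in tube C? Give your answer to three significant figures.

15.0

Step 1: 200 μL brought to 1000 μL → factor 1000/200 = 5
Step 2: 160 μL + 320 μL = 480 μL total → factor 480/160 = 3
Step 3: 100 μL brought to 500 μL → factor 500/100 = 5
Dilution factor to tube A = 5; to tube C = 75
[tube A]/[tube C] = (factor to tube C)/(factor to tube A) = 75/5 = 15.0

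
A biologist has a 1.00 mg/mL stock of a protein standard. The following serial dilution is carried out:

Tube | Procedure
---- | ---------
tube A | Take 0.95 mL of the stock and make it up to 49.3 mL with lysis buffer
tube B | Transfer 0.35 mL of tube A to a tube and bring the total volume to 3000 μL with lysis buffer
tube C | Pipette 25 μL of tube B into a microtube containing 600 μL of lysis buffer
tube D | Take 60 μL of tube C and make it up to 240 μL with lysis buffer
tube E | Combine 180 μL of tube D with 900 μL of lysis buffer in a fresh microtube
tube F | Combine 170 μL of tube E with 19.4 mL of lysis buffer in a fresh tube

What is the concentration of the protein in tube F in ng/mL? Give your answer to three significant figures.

0.0325 ng/mL

Step 1: 0.95 mL brought to 49.3 mL → factor 49.3/0.95 = 51.895
Step 2: 0.35 mL brought to 3000 μL → factor 3/0.35 = 8.5714
Step 3: 25 μL + 600 μL = 625 μL total → factor 625/25 = 25
Step 4: 60 μL brought to 240 μL → factor 240/60 = 4
Step 5: 180 μL + 900 μL = 1080 μL total → factor 1080/180 = 6
Step 6: 170 μL + 19.4 mL = 19570 μL total → factor 19570/170 = 115.12
Overall dilution factor = 51.895 × 8.5714 × 25 × 4 × 6 × 115.12 = 3.0723 × 10^7
Final = 1.00 mg/mL / 3.0723 × 10^7 = 3.255 × 10^-8 mg/mL = 0.0325 ng/mL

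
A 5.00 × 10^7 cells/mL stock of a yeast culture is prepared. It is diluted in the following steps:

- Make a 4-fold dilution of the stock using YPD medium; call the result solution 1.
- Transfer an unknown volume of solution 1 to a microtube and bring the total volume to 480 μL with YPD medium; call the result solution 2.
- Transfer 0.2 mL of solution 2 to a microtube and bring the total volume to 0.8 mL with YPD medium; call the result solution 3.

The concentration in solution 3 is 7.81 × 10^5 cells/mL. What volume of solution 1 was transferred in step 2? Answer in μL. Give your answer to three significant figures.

Step 1: 4-fold → factor 4
Step 2: v brought to 480 μL → factor = 480 μL/v
Step 3: 0.2 mL brought to 0.8 mL → factor 0.8/0.2 = 4
Product of known-step factors = 16
Overall factor = 5.00 × 10^7 cells/mL / (7.81 × 10^5 cells/mL) = 64.02
Step-2 factor = 64.02 / 16 = 4.0013
v = 480 μL / 4.0013 = 120 μL

120 μL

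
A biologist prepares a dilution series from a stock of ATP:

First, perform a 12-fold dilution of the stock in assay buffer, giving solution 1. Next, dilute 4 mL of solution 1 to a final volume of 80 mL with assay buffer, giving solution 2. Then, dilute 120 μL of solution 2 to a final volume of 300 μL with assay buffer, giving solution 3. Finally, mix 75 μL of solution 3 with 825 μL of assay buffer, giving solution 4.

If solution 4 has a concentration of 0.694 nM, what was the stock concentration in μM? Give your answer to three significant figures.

5.00 μM

Step 1: 12-fold → factor 12
Step 2: 4 mL brought to 80 mL → factor 80/4 = 20
Step 3: 120 μL brought to 300 μL → factor 300/120 = 2.5
Step 4: 75 μL + 825 μL = 900 μL total → factor 900/75 = 12
Overall dilution factor = 12 × 20 × 2.5 × 12 = 7200
Stock = 0.694 nM × 7200 = 4997 nM = 5.00 μM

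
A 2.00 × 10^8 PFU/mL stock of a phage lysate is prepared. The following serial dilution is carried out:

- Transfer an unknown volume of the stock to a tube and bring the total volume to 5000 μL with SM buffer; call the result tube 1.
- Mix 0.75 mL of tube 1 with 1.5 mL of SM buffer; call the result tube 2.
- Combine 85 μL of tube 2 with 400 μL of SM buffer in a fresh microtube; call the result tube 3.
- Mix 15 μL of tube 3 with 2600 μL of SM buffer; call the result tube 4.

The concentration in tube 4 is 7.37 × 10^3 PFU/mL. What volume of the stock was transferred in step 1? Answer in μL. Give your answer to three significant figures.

Step 1: v brought to 5000 μL → factor = 5000 μL/v
Step 2: 0.75 mL + 1.5 mL = 2.25 mL total → factor 2.25/0.75 = 3
Step 3: 85 μL + 400 μL = 485 μL total → factor 485/85 = 5.7059
Step 4: 15 μL + 2600 μL = 2615 μL total → factor 2615/15 = 174.33
Product of known-step factors = 2984.2
Overall factor = 2.00 × 10^8 PFU/mL / (7.37 × 10^3 PFU/mL) = 27137
Step-1 factor = 27137 / 2984.2 = 9.0936
v = 5000 μL / 9.0936 = 550 μL

550 μL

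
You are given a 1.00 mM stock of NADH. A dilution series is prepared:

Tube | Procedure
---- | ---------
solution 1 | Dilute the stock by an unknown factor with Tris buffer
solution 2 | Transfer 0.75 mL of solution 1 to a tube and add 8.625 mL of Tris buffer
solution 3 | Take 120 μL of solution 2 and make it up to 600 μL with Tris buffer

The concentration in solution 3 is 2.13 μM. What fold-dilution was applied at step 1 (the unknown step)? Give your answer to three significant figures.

7.51-fold

Step 1: unknown factor x
Step 2: 0.75 mL + 8.625 mL = 9.375 mL total → factor 9.375/0.75 = 12.5
Step 3: 120 μL brought to 600 μL → factor 600/120 = 5
Product of known-step factors = 62.5
Overall factor = 1.00 mM / (2.13 μM) = 469.48
x = 469.48 / 62.5 = 7.51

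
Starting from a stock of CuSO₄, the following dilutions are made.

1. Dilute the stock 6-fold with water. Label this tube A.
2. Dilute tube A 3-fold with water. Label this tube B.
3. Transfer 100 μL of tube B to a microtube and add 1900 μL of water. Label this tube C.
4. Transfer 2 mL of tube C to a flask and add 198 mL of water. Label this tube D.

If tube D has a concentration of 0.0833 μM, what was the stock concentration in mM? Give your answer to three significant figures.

3.00 mM

Step 1: 6-fold → factor 6
Step 2: 3-fold → factor 3
Step 3: 100 μL + 1900 μL = 2000 μL total → factor 2000/100 = 20
Step 4: 2 mL + 198 mL = 200 mL total → factor 200/2 = 100
Overall dilution factor = 6 × 3 × 20 × 100 = 36000
Stock = 0.0833 μM × 36000 = 2999 μM = 3.00 mM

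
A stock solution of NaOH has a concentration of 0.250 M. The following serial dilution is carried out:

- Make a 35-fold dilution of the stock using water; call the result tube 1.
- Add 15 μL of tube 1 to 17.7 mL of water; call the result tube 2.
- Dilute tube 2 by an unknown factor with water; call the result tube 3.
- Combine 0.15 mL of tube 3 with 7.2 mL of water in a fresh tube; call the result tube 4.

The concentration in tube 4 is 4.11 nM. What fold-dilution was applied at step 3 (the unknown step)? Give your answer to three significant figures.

30.0-fold

Step 1: 35-fold → factor 35
Step 2: 15 μL + 17.7 mL = 17715 μL total → factor 17715/15 = 1181
Step 3: unknown factor x
Step 4: 0.15 mL + 7.2 mL = 7.35 mL total → factor 7.35/0.15 = 49
Product of known-step factors = 2.0254 × 10^6
Overall factor = 0.250 M / (4.11 nM) = 6.0827 × 10^7
x = 6.0827 × 10^7 / 2.0254 × 10^6 = 30.0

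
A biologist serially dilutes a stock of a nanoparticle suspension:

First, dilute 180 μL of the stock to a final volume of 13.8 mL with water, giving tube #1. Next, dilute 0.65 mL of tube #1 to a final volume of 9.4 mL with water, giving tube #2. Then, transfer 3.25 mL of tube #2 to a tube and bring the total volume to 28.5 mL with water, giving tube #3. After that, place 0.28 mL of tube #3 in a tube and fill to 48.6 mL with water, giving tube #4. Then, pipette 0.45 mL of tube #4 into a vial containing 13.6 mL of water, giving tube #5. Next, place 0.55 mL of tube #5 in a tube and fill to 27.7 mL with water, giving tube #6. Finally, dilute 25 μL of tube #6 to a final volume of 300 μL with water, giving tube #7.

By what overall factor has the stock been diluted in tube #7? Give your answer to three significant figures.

3.18 × 10^10

Step 1: 180 μL brought to 13.8 mL → factor 13800/180 = 76.667
Step 2: 0.65 mL brought to 9.4 mL → factor 9.4/0.65 = 14.462
Step 3: 3.25 mL brought to 28.5 mL → factor 28.5/3.25 = 8.7692
Step 4: 0.28 mL brought to 48.6 mL → factor 48.6/0.28 = 173.57
Step 5: 0.45 mL + 13.6 mL = 14.05 mL total → factor 14.05/0.45 = 31.222
Step 6: 0.55 mL brought to 27.7 mL → factor 27.7/0.55 = 50.364
Step 7: 25 μL brought to 300 μL → factor 300/25 = 12
Overall dilution factor = 76.667 × 14.462 × 8.7692 × 173.57 × 31.222 × 50.364 × 12 = 3.1844 × 10^10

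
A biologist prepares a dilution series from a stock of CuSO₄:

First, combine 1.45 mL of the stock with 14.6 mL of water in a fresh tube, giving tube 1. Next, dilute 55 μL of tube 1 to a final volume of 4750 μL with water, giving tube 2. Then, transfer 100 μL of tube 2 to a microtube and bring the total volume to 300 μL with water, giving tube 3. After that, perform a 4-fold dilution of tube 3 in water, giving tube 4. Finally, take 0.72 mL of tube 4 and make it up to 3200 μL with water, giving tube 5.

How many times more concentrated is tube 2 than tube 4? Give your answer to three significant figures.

Step 1: 1.45 mL + 14.6 mL = 16.05 mL total → factor 16.05/1.45 = 11.069
Step 2: 55 μL brought to 4750 μL → factor 4750/55 = 86.364
Step 3: 100 μL brought to 300 μL → factor 300/100 = 3
Step 4: 4-fold → factor 4
Dilution factor to tube 2 = 955.96; to tube 4 = 11471
[tube 2]/[tube 4] = (factor to tube 4)/(factor to tube 2) = 11471/955.96 = 12.0

12.0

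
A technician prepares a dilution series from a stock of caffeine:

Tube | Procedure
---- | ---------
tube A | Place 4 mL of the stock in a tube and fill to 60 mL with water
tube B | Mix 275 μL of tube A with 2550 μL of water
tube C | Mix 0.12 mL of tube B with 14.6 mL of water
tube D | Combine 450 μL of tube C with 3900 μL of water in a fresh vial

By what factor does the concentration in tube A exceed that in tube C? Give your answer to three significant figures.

Step 1: 4 mL brought to 60 mL → factor 60/4 = 15
Step 2: 275 μL + 2550 μL = 2825 μL total → factor 2825/275 = 10.273
Step 3: 0.12 mL + 14.6 mL = 14.72 mL total → factor 14.72/0.12 = 122.67
Dilution factor to tube A = 15; to tube C = 18902
[tube A]/[tube C] = (factor to tube C)/(factor to tube A) = 18902/15 = 1.26 × 10^3

1.26 × 10^3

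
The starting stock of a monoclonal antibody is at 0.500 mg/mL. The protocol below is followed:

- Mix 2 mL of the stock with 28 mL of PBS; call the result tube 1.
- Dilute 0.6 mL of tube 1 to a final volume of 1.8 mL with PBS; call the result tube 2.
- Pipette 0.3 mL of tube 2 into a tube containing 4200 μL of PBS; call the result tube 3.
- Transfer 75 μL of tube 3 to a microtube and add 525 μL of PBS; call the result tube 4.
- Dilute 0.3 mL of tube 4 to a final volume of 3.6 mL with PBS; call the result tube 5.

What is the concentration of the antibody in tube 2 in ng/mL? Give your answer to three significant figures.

1.11 × 10^4 ng/mL

Step 1: 2 mL + 28 mL = 30 mL total → factor 30/2 = 15
Step 2: 0.6 mL brought to 1.8 mL → factor 1.8/0.6 = 3
Dilution factor through tube 2 = 15 × 3 = 45
[tube 2] = 0.500 mg/mL / 45 = 0.01111 mg/mL = 1.11 × 10^4 ng/mL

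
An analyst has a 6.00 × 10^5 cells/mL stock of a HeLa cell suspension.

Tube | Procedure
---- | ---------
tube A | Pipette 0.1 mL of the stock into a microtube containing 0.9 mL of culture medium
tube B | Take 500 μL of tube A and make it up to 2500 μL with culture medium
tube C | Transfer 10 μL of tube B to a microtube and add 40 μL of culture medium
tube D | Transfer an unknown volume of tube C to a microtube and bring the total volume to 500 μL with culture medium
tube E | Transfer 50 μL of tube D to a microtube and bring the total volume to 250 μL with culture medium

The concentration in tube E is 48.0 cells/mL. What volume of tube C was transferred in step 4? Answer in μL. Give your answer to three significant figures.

Step 1: 0.1 mL + 0.9 mL = 1 mL total → factor 1/0.1 = 10
Step 2: 500 μL brought to 2500 μL → factor 2500/500 = 5
Step 3: 10 μL + 40 μL = 50 μL total → factor 50/10 = 5
Step 4: v brought to 500 μL → factor = 500 μL/v
Step 5: 50 μL brought to 250 μL → factor 250/50 = 5
Product of known-step factors = 1250
Overall factor = 6.00 × 10^5 cells/mL / (48.0 cells/mL) = 12500
Step-4 factor = 12500 / 1250 = 10
v = 500 μL / 10 = 50.0 μL

50.0 μL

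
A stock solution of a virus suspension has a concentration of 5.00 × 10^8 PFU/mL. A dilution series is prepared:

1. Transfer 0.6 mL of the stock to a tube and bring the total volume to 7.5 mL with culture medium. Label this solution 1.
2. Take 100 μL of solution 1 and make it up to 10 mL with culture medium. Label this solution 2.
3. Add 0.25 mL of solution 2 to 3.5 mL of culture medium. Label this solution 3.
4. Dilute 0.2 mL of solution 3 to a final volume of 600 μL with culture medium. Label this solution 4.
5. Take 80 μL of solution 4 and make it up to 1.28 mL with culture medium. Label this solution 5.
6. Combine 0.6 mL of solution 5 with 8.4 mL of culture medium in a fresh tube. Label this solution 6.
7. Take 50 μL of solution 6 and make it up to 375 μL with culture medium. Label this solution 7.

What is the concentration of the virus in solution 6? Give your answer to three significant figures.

Step 1: 0.6 mL brought to 7.5 mL → factor 7.5/0.6 = 12.5
Step 2: 100 μL brought to 10 mL → factor 10000/100 = 100
Step 3: 0.25 mL + 3.5 mL = 3.75 mL total → factor 3.75/0.25 = 15
Step 4: 0.2 mL brought to 600 μL → factor 0.6/0.2 = 3
Step 5: 80 μL brought to 1.28 mL → factor 1280/80 = 16
Step 6: 0.6 mL + 8.4 mL = 9 mL total → factor 9/0.6 = 15
Dilution factor through solution 6 = 12.5 × 100 × 15 × 3 × 16 × 15 = 1.35 × 10^7
[solution 6] = 5.00 × 10^8 PFU/mL / 1.35 × 10^7 = 37.0 PFU/mL

37.0 PFU/mL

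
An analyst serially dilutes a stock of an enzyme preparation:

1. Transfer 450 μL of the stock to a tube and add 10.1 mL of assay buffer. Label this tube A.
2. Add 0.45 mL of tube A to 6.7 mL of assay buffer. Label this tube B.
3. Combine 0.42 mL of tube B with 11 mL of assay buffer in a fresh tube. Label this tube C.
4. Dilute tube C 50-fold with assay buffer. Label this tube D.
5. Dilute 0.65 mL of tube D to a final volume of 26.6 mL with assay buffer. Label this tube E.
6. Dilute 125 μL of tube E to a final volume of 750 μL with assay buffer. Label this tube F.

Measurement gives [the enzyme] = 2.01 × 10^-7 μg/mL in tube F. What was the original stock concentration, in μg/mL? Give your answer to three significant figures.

25.0 μg/mL

Step 1: 450 μL + 10.1 mL = 10550 μL total → factor 10550/450 = 23.444
Step 2: 0.45 mL + 6.7 mL = 7.15 mL total → factor 7.15/0.45 = 15.889
Step 3: 0.42 mL + 11 mL = 11.42 mL total → factor 11.42/0.42 = 27.19
Step 4: 50-fold → factor 50
Step 5: 0.65 mL brought to 26.6 mL → factor 26.6/0.65 = 40.923
Step 6: 125 μL brought to 750 μL → factor 750/125 = 6
Overall dilution factor = 23.444 × 15.889 × 27.19 × 50 × 40.923 × 6 = 1.2435 × 10^8
Stock = 2.01 × 10^-7 μg/mL × 1.2435 × 10^8 = 25.0 μg/mL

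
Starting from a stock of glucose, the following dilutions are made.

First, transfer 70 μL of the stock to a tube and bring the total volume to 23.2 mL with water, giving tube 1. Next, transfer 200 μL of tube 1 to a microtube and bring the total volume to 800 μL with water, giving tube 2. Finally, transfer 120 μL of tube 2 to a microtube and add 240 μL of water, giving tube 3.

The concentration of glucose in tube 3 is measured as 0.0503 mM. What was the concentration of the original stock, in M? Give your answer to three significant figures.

0.200 M

Step 1: 70 μL brought to 23.2 mL → factor 23200/70 = 331.43
Step 2: 200 μL brought to 800 μL → factor 800/200 = 4
Step 3: 120 μL + 240 μL = 360 μL total → factor 360/120 = 3
Overall dilution factor = 331.43 × 4 × 3 = 3977.1
Stock = 0.0503 mM × 3977.1 = 200.1 mM = 0.200 M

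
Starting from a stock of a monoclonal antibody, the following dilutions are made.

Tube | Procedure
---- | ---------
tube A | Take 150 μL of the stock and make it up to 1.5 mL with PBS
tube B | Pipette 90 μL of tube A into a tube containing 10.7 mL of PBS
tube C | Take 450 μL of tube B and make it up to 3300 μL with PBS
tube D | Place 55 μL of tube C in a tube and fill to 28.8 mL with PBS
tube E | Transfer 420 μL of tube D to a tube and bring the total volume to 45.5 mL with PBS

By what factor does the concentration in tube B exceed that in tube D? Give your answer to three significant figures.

Step 1: 150 μL brought to 1.5 mL → factor 1500/150 = 10
Step 2: 90 μL + 10.7 mL = 10790 μL total → factor 10790/90 = 119.89
Step 3: 450 μL brought to 3300 μL → factor 3300/450 = 7.3333
Step 4: 55 μL brought to 28.8 mL → factor 28800/55 = 523.64
Dilution factor to tube B = 1198.9; to tube D = 4.6037 × 10^6
[tube B]/[tube D] = (factor to tube D)/(factor to tube B) = 4.6037 × 10^6/1198.9 = 3.84 × 10^3

3.84 × 10^3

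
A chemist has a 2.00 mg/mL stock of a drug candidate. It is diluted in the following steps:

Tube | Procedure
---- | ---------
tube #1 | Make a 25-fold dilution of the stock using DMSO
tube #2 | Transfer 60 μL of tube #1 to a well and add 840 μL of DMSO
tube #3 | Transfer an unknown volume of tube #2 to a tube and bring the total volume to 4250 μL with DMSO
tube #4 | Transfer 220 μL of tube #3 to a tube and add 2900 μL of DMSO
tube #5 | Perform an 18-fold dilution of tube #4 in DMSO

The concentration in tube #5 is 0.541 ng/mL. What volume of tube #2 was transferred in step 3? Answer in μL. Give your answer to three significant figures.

110 μL

Step 1: 25-fold → factor 25
Step 2: 60 μL + 840 μL = 900 μL total → factor 900/60 = 15
Step 3: v brought to 4250 μL → factor = 4250 μL/v
Step 4: 220 μL + 2900 μL = 3120 μL total → factor 3120/220 = 14.182
Step 5: 18-fold → factor 18
Product of known-step factors = 95727
Overall factor = 2.00 mg/mL / (0.541 ng/mL) = 3.6969 × 10^6
Step-3 factor = 3.6969 × 10^6 / 95727 = 38.619
v = 4250 μL / 38.619 = 110 μL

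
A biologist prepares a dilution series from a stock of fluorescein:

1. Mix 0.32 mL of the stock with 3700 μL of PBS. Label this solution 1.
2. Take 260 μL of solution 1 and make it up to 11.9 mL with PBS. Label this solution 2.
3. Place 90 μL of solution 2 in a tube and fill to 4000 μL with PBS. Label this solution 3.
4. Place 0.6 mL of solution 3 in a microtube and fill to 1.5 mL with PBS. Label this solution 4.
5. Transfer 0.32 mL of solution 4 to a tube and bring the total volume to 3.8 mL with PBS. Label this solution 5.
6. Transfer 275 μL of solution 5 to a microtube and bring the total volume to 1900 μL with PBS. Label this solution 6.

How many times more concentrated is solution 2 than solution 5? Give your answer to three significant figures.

Step 1: 0.32 mL + 3700 μL = 4.02 mL total → factor 4.02/0.32 = 12.562
Step 2: 260 μL brought to 11.9 mL → factor 11900/260 = 45.769
Step 3: 90 μL brought to 4000 μL → factor 4000/90 = 44.444
Step 4: 0.6 mL brought to 1.5 mL → factor 1.5/0.6 = 2.5
Step 5: 0.32 mL brought to 3.8 mL → factor 3.8/0.32 = 11.875
Dilution factor to solution 2 = 574.98; to solution 5 = 7.5865 × 10^5
[solution 2]/[solution 5] = (factor to solution 5)/(factor to solution 2) = 7.5865 × 10^5/574.98 = 1.32 × 10^3

1.32 × 10^3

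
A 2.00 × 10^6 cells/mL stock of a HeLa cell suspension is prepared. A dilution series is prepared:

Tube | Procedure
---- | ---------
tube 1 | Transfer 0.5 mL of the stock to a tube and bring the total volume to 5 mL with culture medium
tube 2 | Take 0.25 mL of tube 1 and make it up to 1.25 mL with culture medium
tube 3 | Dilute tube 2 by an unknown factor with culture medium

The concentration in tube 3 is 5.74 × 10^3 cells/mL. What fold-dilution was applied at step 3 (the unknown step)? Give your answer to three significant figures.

6.97-fold

Step 1: 0.5 mL brought to 5 mL → factor 5/0.5 = 10
Step 2: 0.25 mL brought to 1.25 mL → factor 1.25/0.25 = 5
Step 3: unknown factor x
Product of known-step factors = 50
Overall factor = 2.00 × 10^6 cells/mL / (5.74 × 10^3 cells/mL) = 348.43
x = 348.43 / 50 = 6.97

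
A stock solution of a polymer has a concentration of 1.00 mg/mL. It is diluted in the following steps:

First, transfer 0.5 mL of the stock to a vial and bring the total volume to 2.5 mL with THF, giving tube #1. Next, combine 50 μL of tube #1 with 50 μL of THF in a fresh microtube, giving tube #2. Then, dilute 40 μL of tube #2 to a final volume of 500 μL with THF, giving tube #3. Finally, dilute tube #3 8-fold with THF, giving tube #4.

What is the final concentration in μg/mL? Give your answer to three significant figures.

Step 1: 0.5 mL brought to 2.5 mL → factor 2.5/0.5 = 5
Step 2: 50 μL + 50 μL = 100 μL total → factor 100/50 = 2
Step 3: 40 μL brought to 500 μL → factor 500/40 = 12.5
Step 4: 8-fold → factor 8
Overall dilution factor = 5 × 2 × 12.5 × 8 = 1000
Final = 1.00 mg/mL / 1000 = 0.001000 mg/mL = 1.00 μg/mL

1.00 μg/mL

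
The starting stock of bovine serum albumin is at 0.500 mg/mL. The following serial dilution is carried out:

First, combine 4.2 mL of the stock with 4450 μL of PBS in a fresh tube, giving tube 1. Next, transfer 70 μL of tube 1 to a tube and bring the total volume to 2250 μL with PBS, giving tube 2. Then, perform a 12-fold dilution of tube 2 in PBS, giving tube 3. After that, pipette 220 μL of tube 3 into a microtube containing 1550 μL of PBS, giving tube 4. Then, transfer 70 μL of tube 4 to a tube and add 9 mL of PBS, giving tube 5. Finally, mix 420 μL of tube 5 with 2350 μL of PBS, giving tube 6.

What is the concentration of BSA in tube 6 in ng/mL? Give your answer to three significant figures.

0.0915 ng/mL

Step 1: 4.2 mL + 4450 μL = 8.65 mL total → factor 8.65/4.2 = 2.0595
Step 2: 70 μL brought to 2250 μL → factor 2250/70 = 32.143
Step 3: 12-fold → factor 12
Step 4: 220 μL + 1550 μL = 1770 μL total → factor 1770/220 = 8.0455
Step 5: 70 μL + 9 mL = 9070 μL total → factor 9070/70 = 129.57
Step 6: 420 μL + 2350 μL = 2770 μL total → factor 2770/420 = 6.5952
Overall dilution factor = 2.0595 × 32.143 × 12 × 8.0455 × 129.57 × 6.5952 = 5.4616 × 10^6
Final = 0.500 mg/mL / 5.4616 × 10^6 = 9.155 × 10^-8 mg/mL = 0.0915 ng/mL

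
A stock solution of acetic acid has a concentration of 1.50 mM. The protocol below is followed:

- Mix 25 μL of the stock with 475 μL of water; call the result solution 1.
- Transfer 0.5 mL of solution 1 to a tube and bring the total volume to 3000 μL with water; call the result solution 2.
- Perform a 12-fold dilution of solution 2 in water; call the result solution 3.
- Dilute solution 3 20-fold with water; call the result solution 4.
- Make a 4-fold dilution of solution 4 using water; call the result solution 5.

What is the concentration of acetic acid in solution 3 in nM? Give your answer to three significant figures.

1.04 × 10^3 nM

Step 1: 25 μL + 475 μL = 500 μL total → factor 500/25 = 20
Step 2: 0.5 mL brought to 3000 μL → factor 3/0.5 = 6
Step 3: 12-fold → factor 12
Dilution factor through solution 3 = 20 × 6 × 12 = 1440
[solution 3] = 1.50 mM / 1440 = 0.001042 mM = 1.04 × 10^3 nM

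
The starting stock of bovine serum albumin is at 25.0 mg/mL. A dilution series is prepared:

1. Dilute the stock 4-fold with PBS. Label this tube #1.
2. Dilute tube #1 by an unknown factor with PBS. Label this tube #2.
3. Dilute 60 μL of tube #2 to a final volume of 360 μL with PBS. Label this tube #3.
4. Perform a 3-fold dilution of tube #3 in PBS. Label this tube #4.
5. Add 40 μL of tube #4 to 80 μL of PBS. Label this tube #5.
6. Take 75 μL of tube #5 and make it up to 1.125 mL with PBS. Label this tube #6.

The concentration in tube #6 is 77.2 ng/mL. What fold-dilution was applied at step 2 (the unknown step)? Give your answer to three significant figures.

Step 1: 4-fold → factor 4
Step 2: unknown factor x
Step 3: 60 μL brought to 360 μL → factor 360/60 = 6
Step 4: 3-fold → factor 3
Step 5: 40 μL + 80 μL = 120 μL total → factor 120/40 = 3
Step 6: 75 μL brought to 1.125 mL → factor 1125/75 = 15
Product of known-step factors = 3240
Overall factor = 25.0 mg/mL / (77.2 ng/mL) = 3.2383 × 10^5
x = 3.2383 × 10^5 / 3240 = 99.9

99.9-fold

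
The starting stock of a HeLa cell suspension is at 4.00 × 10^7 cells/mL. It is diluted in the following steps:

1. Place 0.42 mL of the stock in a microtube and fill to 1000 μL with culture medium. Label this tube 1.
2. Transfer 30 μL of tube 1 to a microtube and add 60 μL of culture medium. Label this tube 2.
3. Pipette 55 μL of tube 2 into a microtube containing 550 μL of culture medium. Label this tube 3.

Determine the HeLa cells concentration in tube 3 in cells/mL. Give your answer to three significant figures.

5.09 × 10^5 cells/mL

Step 1: 0.42 mL brought to 1000 μL → factor 1/0.42 = 2.381
Step 2: 30 μL + 60 μL = 90 μL total → factor 90/30 = 3
Step 3: 55 μL + 550 μL = 605 μL total → factor 605/55 = 11
Overall dilution factor = 2.381 × 3 × 11 = 78.571
Final = 4.00 × 10^7 cells/mL / 78.571 = 5.09 × 10^5 cells/mL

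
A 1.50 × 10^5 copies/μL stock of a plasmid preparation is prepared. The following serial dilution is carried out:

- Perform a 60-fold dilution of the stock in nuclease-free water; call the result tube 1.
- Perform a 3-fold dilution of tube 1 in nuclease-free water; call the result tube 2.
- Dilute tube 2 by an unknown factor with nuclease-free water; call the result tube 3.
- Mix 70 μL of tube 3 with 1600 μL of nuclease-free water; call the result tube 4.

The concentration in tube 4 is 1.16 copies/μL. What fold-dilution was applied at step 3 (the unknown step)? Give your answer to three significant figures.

Step 1: 60-fold → factor 60
Step 2: 3-fold → factor 3
Step 3: unknown factor x
Step 4: 70 μL + 1600 μL = 1670 μL total → factor 1670/70 = 23.857
Product of known-step factors = 4294.3
Overall factor = 1.50 × 10^5 copies/μL / (1.16 copies/μL) = 1.2931 × 10^5
x = 1.2931 × 10^5 / 4294.3 = 30.1

30.1-fold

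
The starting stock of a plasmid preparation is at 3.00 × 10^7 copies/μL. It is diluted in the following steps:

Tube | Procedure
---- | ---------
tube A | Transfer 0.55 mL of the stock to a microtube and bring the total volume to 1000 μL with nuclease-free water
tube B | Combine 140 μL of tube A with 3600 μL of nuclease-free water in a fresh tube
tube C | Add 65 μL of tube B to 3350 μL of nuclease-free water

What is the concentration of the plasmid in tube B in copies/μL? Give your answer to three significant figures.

Step 1: 0.55 mL brought to 1000 μL → factor 1/0.55 = 1.8182
Step 2: 140 μL + 3600 μL = 3740 μL total → factor 3740/140 = 26.714
Dilution factor through tube B = 1.8182 × 26.714 = 48.571
[tube B] = 3.00 × 10^7 copies/μL / 48.571 = 6.18 × 10^5 copies/μL

6.18 × 10^5 copies/μL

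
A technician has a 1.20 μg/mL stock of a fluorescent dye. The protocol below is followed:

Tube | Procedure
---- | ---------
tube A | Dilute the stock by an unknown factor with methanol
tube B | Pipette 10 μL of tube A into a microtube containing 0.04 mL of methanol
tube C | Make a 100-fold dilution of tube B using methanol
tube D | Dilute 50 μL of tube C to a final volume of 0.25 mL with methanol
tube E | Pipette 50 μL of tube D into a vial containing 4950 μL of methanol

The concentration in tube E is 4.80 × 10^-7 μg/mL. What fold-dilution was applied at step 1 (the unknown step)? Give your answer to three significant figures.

Step 1: unknown factor x
Step 2: 10 μL + 0.04 mL = 50 μL total → factor 50/10 = 5
Step 3: 100-fold → factor 100
Step 4: 50 μL brought to 0.25 mL → factor 250/50 = 5
Step 5: 50 μL + 4950 μL = 5000 μL total → factor 5000/50 = 100
Product of known-step factors = 2.5 × 10^5
Overall factor = 1.20 μg/mL / (4.80 × 10^-7 μg/mL) = 2.5 × 10^6
x = 2.5 × 10^6 / 2.5 × 10^5 = 10.0

10.0-fold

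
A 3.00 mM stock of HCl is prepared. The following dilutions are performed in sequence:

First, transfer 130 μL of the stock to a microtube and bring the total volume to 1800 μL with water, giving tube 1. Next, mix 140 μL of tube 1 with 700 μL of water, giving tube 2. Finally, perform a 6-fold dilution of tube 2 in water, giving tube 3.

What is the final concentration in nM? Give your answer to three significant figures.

6.02 × 10^3 nM

Step 1: 130 μL brought to 1800 μL → factor 1800/130 = 13.846
Step 2: 140 μL + 700 μL = 840 μL total → factor 840/140 = 6
Step 3: 6-fold → factor 6
Overall dilution factor = 13.846 × 6 × 6 = 498.46
Final = 3.00 mM / 498.46 = 0.006019 mM = 6.02 × 10^3 nM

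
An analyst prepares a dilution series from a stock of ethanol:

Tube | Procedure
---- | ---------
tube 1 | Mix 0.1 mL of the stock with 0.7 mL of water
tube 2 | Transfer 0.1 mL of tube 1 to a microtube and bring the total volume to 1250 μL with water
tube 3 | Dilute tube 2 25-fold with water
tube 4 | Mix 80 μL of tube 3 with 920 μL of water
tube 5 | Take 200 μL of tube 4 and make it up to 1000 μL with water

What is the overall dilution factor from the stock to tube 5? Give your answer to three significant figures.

Step 1: 0.1 mL + 0.7 mL = 0.8 mL total → factor 0.8/0.1 = 8
Step 2: 0.1 mL brought to 1250 μL → factor 1.25/0.1 = 12.5
Step 3: 25-fold → factor 25
Step 4: 80 μL + 920 μL = 1000 μL total → factor 1000/80 = 12.5
Step 5: 200 μL brought to 1000 μL → factor 1000/200 = 5
Overall dilution factor = 8 × 12.5 × 25 × 12.5 × 5 = 1.5625 × 10^5

1.56 × 10^5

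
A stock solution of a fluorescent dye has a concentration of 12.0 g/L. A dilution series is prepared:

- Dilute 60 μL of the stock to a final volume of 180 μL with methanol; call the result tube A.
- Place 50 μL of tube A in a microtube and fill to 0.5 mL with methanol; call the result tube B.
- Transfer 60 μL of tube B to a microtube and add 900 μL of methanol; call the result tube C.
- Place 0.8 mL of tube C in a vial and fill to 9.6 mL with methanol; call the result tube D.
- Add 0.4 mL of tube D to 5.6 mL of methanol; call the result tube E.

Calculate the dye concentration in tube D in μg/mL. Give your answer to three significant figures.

2.08 μg/mL

Step 1: 60 μL brought to 180 μL → factor 180/60 = 3
Step 2: 50 μL brought to 0.5 mL → factor 500/50 = 10
Step 3: 60 μL + 900 μL = 960 μL total → factor 960/60 = 16
Step 4: 0.8 mL brought to 9.6 mL → factor 9.6/0.8 = 12
Dilution factor through tube D = 3 × 10 × 16 × 12 = 5760
[tube D] = 12.0 g/L / 5760 = 0.002083 g/L = 2.08 μg/mL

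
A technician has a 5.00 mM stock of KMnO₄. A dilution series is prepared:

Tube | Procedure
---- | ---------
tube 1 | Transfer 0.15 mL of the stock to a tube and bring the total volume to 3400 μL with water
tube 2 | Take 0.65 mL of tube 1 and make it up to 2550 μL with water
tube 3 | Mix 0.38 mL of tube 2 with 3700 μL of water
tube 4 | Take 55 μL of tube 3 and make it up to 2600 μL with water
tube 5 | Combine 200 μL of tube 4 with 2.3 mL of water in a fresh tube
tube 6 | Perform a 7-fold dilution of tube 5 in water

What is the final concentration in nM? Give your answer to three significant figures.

Step 1: 0.15 mL brought to 3400 μL → factor 3.4/0.15 = 22.667
Step 2: 0.65 mL brought to 2550 μL → factor 2.55/0.65 = 3.9231
Step 3: 0.38 mL + 3700 μL = 4.08 mL total → factor 4.08/0.38 = 10.737
Step 4: 55 μL brought to 2600 μL → factor 2600/55 = 47.273
Step 5: 200 μL + 2.3 mL = 2500 μL total → factor 2500/200 = 12.5
Step 6: 7-fold → factor 7
Overall dilution factor = 22.667 × 3.9231 × 10.737 × 47.273 × 12.5 × 7 = 3.9492 × 10^6
Final = 5.00 mM / 3.9492 × 10^6 = 1.266 × 10^-6 mM = 1.27 nM

1.27 nM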